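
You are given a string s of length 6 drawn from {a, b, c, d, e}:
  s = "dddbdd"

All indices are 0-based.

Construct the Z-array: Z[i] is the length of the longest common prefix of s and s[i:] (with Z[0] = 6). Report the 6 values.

Z[0]=6
i=1: i≥r, start 0; Z[1]=2 scan→box=[1,3)
i=2: min(r-i=1, Z[1]=2)=1; Z[2]=1
i=3: i≥r, start 0; Z[3]=0
i=4: i≥r, start 0; Z[4]=2 scan→box=[4,6)
i=5: min(r-i=1, Z[1]=2)=1; Z[5]=1

[6, 2, 1, 0, 2, 1]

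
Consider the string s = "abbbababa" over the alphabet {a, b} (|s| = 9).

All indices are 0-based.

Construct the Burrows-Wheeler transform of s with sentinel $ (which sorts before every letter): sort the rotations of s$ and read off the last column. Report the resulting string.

rank  rotation    last
    0  $abbbababa  a
    1  a$abbbabab  b
    2  aba$abbbab  b
    3  ababa$abbb  b
    4  abbbababa$  $
    5  ba$abbbaba  a
    6  baba$abbba  a
    7  bababa$abb  b
    8  bbababa$ab  b
    9  bbbababa$a  a

abbb$aabba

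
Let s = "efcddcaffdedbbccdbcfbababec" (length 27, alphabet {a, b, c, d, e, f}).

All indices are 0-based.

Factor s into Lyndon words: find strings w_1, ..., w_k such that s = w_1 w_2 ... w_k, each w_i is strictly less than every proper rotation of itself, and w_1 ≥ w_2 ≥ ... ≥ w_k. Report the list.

["ef", "cdd", "c", "affdedbbccdbcfb", "ababec"]

emit factor 1: 'ef' (i=0, period=2)
emit factor 2: 'cdd' (i=2, period=3)
emit factor 3: 'c' (i=5, period=1)
emit factor 4: 'affdedbbccdbcfb' (i=6, period=15)
emit factor 5: 'ababec' (i=21, period=6)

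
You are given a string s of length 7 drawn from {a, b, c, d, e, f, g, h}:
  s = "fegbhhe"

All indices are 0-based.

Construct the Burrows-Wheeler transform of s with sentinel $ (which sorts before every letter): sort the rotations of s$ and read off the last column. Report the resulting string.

eghf$ehb

rank  rotation  last
    0  $fegbhhe  e
    1  bhhe$feg  g
    2  e$fegbhh  h
    3  egbhhe$f  f
    4  fegbhhe$  $
    5  gbhhe$fe  e
    6  he$fegbh  h
    7  hhe$fegb  b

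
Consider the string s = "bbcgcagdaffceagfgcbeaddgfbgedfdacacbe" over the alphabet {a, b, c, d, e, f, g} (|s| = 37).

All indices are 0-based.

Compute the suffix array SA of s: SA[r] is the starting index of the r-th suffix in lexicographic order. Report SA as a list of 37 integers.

sorted suffixes:
  #0 SA[0]=31  'acacbe'
  #1 SA[1]=33  'acbe'
  #2 SA[2]=20  'addgfbgedfdacacbe'
  #3 SA[3]=8  'affceagfgcbeaddgfbgedfdacacbe'
  #4 SA[4]=5  'agdaffceagfgcbeaddgfbgedfdacacbe'
  #5 SA[5]=13  'agfgcbeaddgfbgedfdacacbe'
  #6 SA[6]=0  'bbcgcagdaffceagfgcbeaddgfbgedfdacacbe'
  #7 SA[7]=1  'bcgcagdaffceagfgcbeaddgfbgedfdacacbe'
  #8 SA[8]=35  'be'
  #9 SA[9]=18  'beaddgfbgedfdacacbe'
  #10 SA[10]=25  'bgedfdacacbe'
  #11 SA[11]=32  'cacbe'
  #12 SA[12]=4  'cagdaffceagfgcbeaddgfbgedfdacacbe'
  #13 SA[13]=34  'cbe'
  #14 SA[14]=17  'cbeaddgfbgedfdacacbe'
  #15 SA[15]=11  'ceagfgcbeaddgfbgedfdacacbe'
  #16 SA[16]=2  'cgcagdaffceagfgcbeaddgfbgedfdacacbe'
  #17 SA[17]=30  'dacacbe'
  #18 SA[18]=7  'daffceagfgcbeaddgfbgedfdacacbe'
  #19 SA[19]=21  'ddgfbgedfdacacbe'
  #20 SA[20]=28  'dfdacacbe'
  #21 SA[21]=22  'dgfbgedfdacacbe'
  #22 SA[22]=36  'e'
  #23 SA[23]=19  'eaddgfbgedfdacacbe'
  #24 SA[24]=12  'eagfgcbeaddgfbgedfdacacbe'
  #25 SA[25]=27  'edfdacacbe'
  #26 SA[26]=24  'fbgedfdacacbe'
  #27 SA[27]=10  'fceagfgcbeaddgfbgedfdacacbe'
  #28 SA[28]=29  'fdacacbe'
  #29 SA[29]=9  'ffceagfgcbeaddgfbgedfdacacbe'
  #30 SA[30]=15  'fgcbeaddgfbgedfdacacbe'
  #31 SA[31]=3  'gcagdaffceagfgcbeaddgfbgedfdacacbe'
  #32 SA[32]=16  'gcbeaddgfbgedfdacacbe'
  #33 SA[33]=6  'gdaffceagfgcbeaddgfbgedfdacacbe'
  #34 SA[34]=26  'gedfdacacbe'
  #35 SA[35]=23  'gfbgedfdacacbe'
  #36 SA[36]=14  'gfgcbeaddgfbgedfdacacbe'

[31, 33, 20, 8, 5, 13, 0, 1, 35, 18, 25, 32, 4, 34, 17, 11, 2, 30, 7, 21, 28, 22, 36, 19, 12, 27, 24, 10, 29, 9, 15, 3, 16, 6, 26, 23, 14]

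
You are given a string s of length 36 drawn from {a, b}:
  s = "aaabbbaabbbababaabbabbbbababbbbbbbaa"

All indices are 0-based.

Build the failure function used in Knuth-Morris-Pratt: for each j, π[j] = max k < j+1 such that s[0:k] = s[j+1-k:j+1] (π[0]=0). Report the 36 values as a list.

[0, 1, 2, 0, 0, 0, 1, 2, 0, 0, 0, 1, 0, 1, 0, 1, 2, 0, 0, 1, 0, 0, 0, 0, 1, 0, 1, 0, 0, 0, 0, 0, 0, 0, 1, 2]

π[0] = 0
j=1 s[j]='a': π[1]=1 (border 'a')
j=2 s[j]='a': π[2]=2 (border 'aa')
j=3 s[j]='b': k: 2→1→0; π[3]=0 (border '')
j=4 s[j]='b': π[4]=0 (border '')
j=5 s[j]='b': π[5]=0 (border '')
j=6 s[j]='a': π[6]=1 (border 'a')
j=7 s[j]='a': π[7]=2 (border 'aa')
j=8 s[j]='b': k: 2→1→0; π[8]=0 (border '')
j=9 s[j]='b': π[9]=0 (border '')
j=10 s[j]='b': π[10]=0 (border '')
j=11 s[j]='a': π[11]=1 (border 'a')
j=12 s[j]='b': k: 1→0; π[12]=0 (border '')
j=13 s[j]='a': π[13]=1 (border 'a')
j=14 s[j]='b': k: 1→0; π[14]=0 (border '')
j=15 s[j]='a': π[15]=1 (border 'a')
j=16 s[j]='a': π[16]=2 (border 'aa')
j=17 s[j]='b': k: 2→1→0; π[17]=0 (border '')
j=18 s[j]='b': π[18]=0 (border '')
j=19 s[j]='a': π[19]=1 (border 'a')
j=20 s[j]='b': k: 1→0; π[20]=0 (border '')
j=21 s[j]='b': π[21]=0 (border '')
j=22 s[j]='b': π[22]=0 (border '')
j=23 s[j]='b': π[23]=0 (border '')
j=24 s[j]='a': π[24]=1 (border 'a')
j=25 s[j]='b': k: 1→0; π[25]=0 (border '')
j=26 s[j]='a': π[26]=1 (border 'a')
j=27 s[j]='b': k: 1→0; π[27]=0 (border '')
j=28 s[j]='b': π[28]=0 (border '')
j=29 s[j]='b': π[29]=0 (border '')
j=30 s[j]='b': π[30]=0 (border '')
j=31 s[j]='b': π[31]=0 (border '')
j=32 s[j]='b': π[32]=0 (border '')
j=33 s[j]='b': π[33]=0 (border '')
j=34 s[j]='a': π[34]=1 (border 'a')
j=35 s[j]='a': π[35]=2 (border 'aa')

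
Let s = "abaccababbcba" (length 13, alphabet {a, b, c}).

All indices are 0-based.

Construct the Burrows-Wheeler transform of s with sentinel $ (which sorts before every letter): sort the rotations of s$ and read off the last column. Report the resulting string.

abc$bbcaaabcba

rank  rotation        last
    0  $abaccababbcba  a
    1  a$abaccababbcb  b
    2  ababbcba$abacc  c
    3  abaccababbcba$  $
    4  abbcba$abaccab  b
    5  accababbcba$ab  b
    6  ba$abaccababbc  c
    7  babbcba$abacca  a
    8  baccababbcba$a  a
    9  bbcba$abaccaba  a
   10  bcba$abaccabab  b
   11  cababbcba$abac  c
   12  cba$abaccababb  b
   13  ccababbcba$aba  a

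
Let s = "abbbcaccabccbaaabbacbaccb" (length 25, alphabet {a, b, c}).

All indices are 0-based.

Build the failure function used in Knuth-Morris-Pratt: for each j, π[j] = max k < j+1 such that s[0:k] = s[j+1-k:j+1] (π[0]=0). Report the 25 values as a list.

[0, 0, 0, 0, 0, 1, 0, 0, 1, 2, 0, 0, 0, 1, 1, 1, 2, 3, 1, 0, 0, 1, 0, 0, 0]

π[0] = 0
j=1 s[j]='b': π[1]=0 (border '')
j=2 s[j]='b': π[2]=0 (border '')
j=3 s[j]='b': π[3]=0 (border '')
j=4 s[j]='c': π[4]=0 (border '')
j=5 s[j]='a': π[5]=1 (border 'a')
j=6 s[j]='c': k: 1→0; π[6]=0 (border '')
j=7 s[j]='c': π[7]=0 (border '')
j=8 s[j]='a': π[8]=1 (border 'a')
j=9 s[j]='b': π[9]=2 (border 'ab')
j=10 s[j]='c': k: 2→0; π[10]=0 (border '')
j=11 s[j]='c': π[11]=0 (border '')
j=12 s[j]='b': π[12]=0 (border '')
j=13 s[j]='a': π[13]=1 (border 'a')
j=14 s[j]='a': k: 1→0; π[14]=1 (border 'a')
j=15 s[j]='a': k: 1→0; π[15]=1 (border 'a')
j=16 s[j]='b': π[16]=2 (border 'ab')
j=17 s[j]='b': π[17]=3 (border 'abb')
j=18 s[j]='a': k: 3→0; π[18]=1 (border 'a')
j=19 s[j]='c': k: 1→0; π[19]=0 (border '')
j=20 s[j]='b': π[20]=0 (border '')
j=21 s[j]='a': π[21]=1 (border 'a')
j=22 s[j]='c': k: 1→0; π[22]=0 (border '')
j=23 s[j]='c': π[23]=0 (border '')
j=24 s[j]='b': π[24]=0 (border '')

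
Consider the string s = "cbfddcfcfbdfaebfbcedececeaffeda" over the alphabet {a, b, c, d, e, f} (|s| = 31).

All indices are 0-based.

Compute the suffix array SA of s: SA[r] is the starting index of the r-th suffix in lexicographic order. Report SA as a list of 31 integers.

sorted suffixes:
  #0 SA[0]=30  'a'
  #1 SA[1]=12  'aebfbcedececeaffeda'
  #2 SA[2]=25  'affeda'
  #3 SA[3]=16  'bcedececeaffeda'
  #4 SA[4]=9  'bdfaebfbcedececeaffeda'
  #5 SA[5]=14  'bfbcedececeaffeda'
  #6 SA[6]=1  'bfddcfcfbdfaebfbcedececeaffeda'
  #7 SA[7]=0  'cbfddcfcfbdfaebfbcedececeaffeda'
  #8 SA[8]=23  'ceaffeda'
  #9 SA[9]=21  'ceceaffeda'
  #10 SA[10]=17  'cedececeaffeda'
  #11 SA[11]=7  'cfbdfaebfbcedececeaffeda'
  #12 SA[12]=5  'cfcfbdfaebfbcedececeaffeda'
  #13 SA[13]=29  'da'
  #14 SA[14]=4  'dcfcfbdfaebfbcedececeaffeda'
  #15 SA[15]=3  'ddcfcfbdfaebfbcedececeaffeda'
  #16 SA[16]=19  'dececeaffeda'
  #17 SA[17]=10  'dfaebfbcedececeaffeda'
  #18 SA[18]=24  'eaffeda'
  #19 SA[19]=13  'ebfbcedececeaffeda'
  #20 SA[20]=22  'eceaffeda'
  #21 SA[21]=20  'ececeaffeda'
  #22 SA[22]=28  'eda'
  #23 SA[23]=18  'edececeaffeda'
  #24 SA[24]=11  'faebfbcedececeaffeda'
  #25 SA[25]=15  'fbcedececeaffeda'
  #26 SA[26]=8  'fbdfaebfbcedececeaffeda'
  #27 SA[27]=6  'fcfbdfaebfbcedececeaffeda'
  #28 SA[28]=2  'fddcfcfbdfaebfbcedececeaffeda'
  #29 SA[29]=27  'feda'
  #30 SA[30]=26  'ffeda'

[30, 12, 25, 16, 9, 14, 1, 0, 23, 21, 17, 7, 5, 29, 4, 3, 19, 10, 24, 13, 22, 20, 28, 18, 11, 15, 8, 6, 2, 27, 26]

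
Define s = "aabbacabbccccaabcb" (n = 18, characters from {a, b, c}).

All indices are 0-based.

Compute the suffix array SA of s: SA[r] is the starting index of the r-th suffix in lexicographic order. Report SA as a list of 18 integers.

[0, 13, 1, 6, 14, 4, 17, 3, 2, 7, 15, 8, 12, 5, 16, 11, 10, 9]

rank | idx | suffix
   0 |   0 | aabbacabbccccaabcb
   1 |  13 | aabcb
   2 |   1 | abbacabbccccaabcb
   3 |   6 | abbccccaabcb
   4 |  14 | abcb
   5 |   4 | acabbccccaabcb
   6 |  17 | b
   7 |   3 | bacabbccccaabcb
   8 |   2 | bbacabbccccaabcb
   9 |   7 | bbccccaabcb
  10 |  15 | bcb
  11 |   8 | bccccaabcb
  12 |  12 | caabcb
  13 |   5 | cabbccccaabcb
  14 |  16 | cb
  15 |  11 | ccaabcb
  16 |  10 | cccaabcb
  17 |   9 | ccccaabcb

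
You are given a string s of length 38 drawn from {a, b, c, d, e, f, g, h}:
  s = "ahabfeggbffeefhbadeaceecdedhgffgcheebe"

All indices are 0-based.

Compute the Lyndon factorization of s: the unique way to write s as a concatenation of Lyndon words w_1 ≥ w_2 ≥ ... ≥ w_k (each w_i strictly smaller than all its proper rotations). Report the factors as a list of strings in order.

emit factor 1: 'ah' (i=0, period=2)
emit factor 2: 'abfeggbffeefhbadeaceecdedhgffgcheebe' (i=2, period=36)

["ah", "abfeggbffeefhbadeaceecdedhgffgcheebe"]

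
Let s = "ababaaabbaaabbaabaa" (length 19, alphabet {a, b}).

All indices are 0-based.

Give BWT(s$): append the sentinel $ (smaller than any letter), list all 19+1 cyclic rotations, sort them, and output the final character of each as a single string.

aabbbbaaab$aaaabbaaa

rank  rotation              last
    0  $ababaaabbaaabbaabaa  a
    1  a$ababaaabbaaabbaaba  a
    2  aa$ababaaabbaaabbaab  b
    3  aaabbaaabbaabaa$abab  b
    4  aaabbaabaa$ababaaabb  b
    5  aabaa$ababaaabbaaabb  b
    6  aabbaaabbaabaa$ababa  a
    7  aabbaabaa$ababaaabba  a
    8  abaa$ababaaabbaaabba  a
    9  abaaabbaaabbaabaa$ab  b
   10  ababaaabbaaabbaabaa$  $
   11  abbaaabbaabaa$ababaa  a
   12  abbaabaa$ababaaabbaa  a
   13  baa$ababaaabbaaabbaa  a
   14  baaabbaaabbaabaa$aba  a
   15  baaabbaabaa$ababaaab  b
   16  baabaa$ababaaabbaaab  b
   17  babaaabbaaabbaabaa$a  a
   18  bbaaabbaabaa$ababaaa  a
   19  bbaabaa$ababaaabbaaa  a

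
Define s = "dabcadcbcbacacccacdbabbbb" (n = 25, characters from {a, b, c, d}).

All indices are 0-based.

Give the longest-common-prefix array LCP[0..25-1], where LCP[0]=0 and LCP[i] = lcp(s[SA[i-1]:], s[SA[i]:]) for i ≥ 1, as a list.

[0, 2, 1, 2, 2, 1, 0, 1, 2, 1, 2, 3, 1, 2, 0, 3, 2, 1, 2, 1, 2, 1, 0, 1, 1]

sorted suffixes:
  #0 SA[0]=20  'abbbb'
  #1 SA[1]=1  'abcadcbcbacacccacdbabbbb'
  #2 SA[2]=10  'acacccacdbabbbb'
  #3 SA[3]=12  'acccacdbabbbb'
  #4 SA[4]=16  'acdbabbbb'
  #5 SA[5]=4  'adcbcbacacccacdbabbbb'
  #6 SA[6]=24  'b'
  #7 SA[7]=19  'babbbb'
  #8 SA[8]=9  'bacacccacdbabbbb'
  #9 SA[9]=23  'bb'
  #10 SA[10]=22  'bbb'
  #11 SA[11]=21  'bbbb'
  #12 SA[12]=2  'bcadcbcbacacccacdbabbbb'
  #13 SA[13]=7  'bcbacacccacdbabbbb'
  #14 SA[14]=11  'cacccacdbabbbb'
  #15 SA[15]=15  'cacdbabbbb'
  #16 SA[16]=3  'cadcbcbacacccacdbabbbb'
  #17 SA[17]=8  'cbacacccacdbabbbb'
  #18 SA[18]=6  'cbcbacacccacdbabbbb'
  #19 SA[19]=14  'ccacdbabbbb'
  #20 SA[20]=13  'cccacdbabbbb'
  #21 SA[21]=17  'cdbabbbb'
  #22 SA[22]=0  'dabcadcbcbacacccacdbabbbb'
  #23 SA[23]=18  'dbabbbb'
  #24 SA[24]=5  'dcbcbacacccacdbabbbb'

SA = [20, 1, 10, 12, 16, 4, 24, 19, 9, 23, 22, 21, 2, 7, 11, 15, 3, 8, 6, 14, 13, 17, 0, 18, 5]
i: (SA[i-1],SA[i]) lcp shared
  1: (20,1) 2 'ab'
  2: (1,10) 1 'a'
  3: (10,12) 2 'ac'
  4: (12,16) 2 'ac'
  5: (16,4) 1 'a'
  6: (4,24) 0 ''
  7: (24,19) 1 'b'
  8: (19,9) 2 'ba'
  9: (9,23) 1 'b'
  10: (23,22) 2 'bb'
  11: (22,21) 3 'bbb'
  12: (21,2) 1 'b'
  13: (2,7) 2 'bc'
  14: (7,11) 0 ''
  15: (11,15) 3 'cac'
  16: (15,3) 2 'ca'
  17: (3,8) 1 'c'
  18: (8,6) 2 'cb'
  19: (6,14) 1 'c'
  20: (14,13) 2 'cc'
  21: (13,17) 1 'c'
  22: (17,0) 0 ''
  23: (0,18) 1 'd'
  24: (18,5) 1 'd'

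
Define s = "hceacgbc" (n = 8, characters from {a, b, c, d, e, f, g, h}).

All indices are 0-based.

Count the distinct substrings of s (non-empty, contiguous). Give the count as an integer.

34

rank | idx | suffix
   0 |   3 | acgbc
   1 |   6 | bc
   2 |   7 | c
   3 |   1 | ceacgbc
   4 |   4 | cgbc
   5 |   2 | eacgbc
   6 |   5 | gbc
   7 |   0 | hceacgbc

SA = [3, 6, 7, 1, 4, 2, 5, 0]
[i] adj suffixes → lcp
  [1] 3/6 → 0 ('')
  [2] 6/7 → 0 ('')
  [3] 7/1 → 1 ('c')
  [4] 1/4 → 1 ('c')
  [5] 4/2 → 0 ('')
  [6] 2/5 → 0 ('')
  [7] 5/0 → 0 ('')

n(n+1)/2 = 8·9/2 = 36
Σ LCP = 0 + 0 + 0 + 1 + 1 + 0 + 0 + 0 = 2
distinct = 36 − 2 = 34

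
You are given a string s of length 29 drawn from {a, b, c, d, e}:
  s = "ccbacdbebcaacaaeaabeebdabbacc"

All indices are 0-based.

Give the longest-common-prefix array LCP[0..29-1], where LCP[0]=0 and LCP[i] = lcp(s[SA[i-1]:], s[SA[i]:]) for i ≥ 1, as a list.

[0, 2, 2, 1, 2, 1, 2, 2, 1, 0, 3, 1, 1, 1, 1, 2, 0, 1, 3, 1, 1, 2, 1, 0, 1, 0, 1, 2, 1]

rank→(start, suffix):
  0 → (16, 'aabeebdabbacc')
  1 → (10, 'aacaaeaabeebdabbacc')
  2 → (13, 'aaeaabeebdabbacc')
  3 → (23, 'abbacc')
  4 → (17, 'abeebdabbacc')
  5 → (11, 'acaaeaabeebdabbacc')
  6 → (26, 'acc')
  7 → (3, 'acdbebcaacaaeaabeebdabbacc')
  8 → (14, 'aeaabeebdabbacc')
  9 → (25, 'bacc')
  10 → (2, 'bacdbebcaacaaeaabeebdabbacc')
  11 → (24, 'bbacc')
  12 → (8, 'bcaacaaeaabeebdabbacc')
  13 → (21, 'bdabbacc')
  14 → (6, 'bebcaacaaeaabeebdabbacc')
  15 → (18, 'beebdabbacc')
  16 → (28, 'c')
  17 → (9, 'caacaaeaabeebdabbacc')
  18 → (12, 'caaeaabeebdabbacc')
  19 → (1, 'cbacdbebcaacaaeaabeebdabbacc')
  20 → (27, 'cc')
  21 → (0, 'ccbacdbebcaacaaeaabeebdabbacc')
  22 → (4, 'cdbebcaacaaeaabeebdabbacc')
  23 → (22, 'dabbacc')
  24 → (5, 'dbebcaacaaeaabeebdabbacc')
  25 → (15, 'eaabeebdabbacc')
  26 → (7, 'ebcaacaaeaabeebdabbacc')
  27 → (20, 'ebdabbacc')
  28 → (19, 'eebdabbacc')

SA = [16, 10, 13, 23, 17, 11, 26, 3, 14, 25, 2, 24, 8, 21, 6, 18, 28, 9, 12, 1, 27, 0, 4, 22, 5, 15, 7, 20, 19]
i: (SA[i-1],SA[i]) lcp shared
  1: (16,10) 2 'aa'
  2: (10,13) 2 'aa'
  3: (13,23) 1 'a'
  4: (23,17) 2 'ab'
  5: (17,11) 1 'a'
  6: (11,26) 2 'ac'
  7: (26,3) 2 'ac'
  8: (3,14) 1 'a'
  9: (14,25) 0 ''
  10: (25,2) 3 'bac'
  11: (2,24) 1 'b'
  12: (24,8) 1 'b'
  13: (8,21) 1 'b'
  14: (21,6) 1 'b'
  15: (6,18) 2 'be'
  16: (18,28) 0 ''
  17: (28,9) 1 'c'
  18: (9,12) 3 'caa'
  19: (12,1) 1 'c'
  20: (1,27) 1 'c'
  21: (27,0) 2 'cc'
  22: (0,4) 1 'c'
  23: (4,22) 0 ''
  24: (22,5) 1 'd'
  25: (5,15) 0 ''
  26: (15,7) 1 'e'
  27: (7,20) 2 'eb'
  28: (20,19) 1 'e'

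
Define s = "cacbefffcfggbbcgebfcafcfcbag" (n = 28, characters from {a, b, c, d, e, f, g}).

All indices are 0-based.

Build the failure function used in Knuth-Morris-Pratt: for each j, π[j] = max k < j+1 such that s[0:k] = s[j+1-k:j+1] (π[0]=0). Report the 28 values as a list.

[0, 0, 1, 0, 0, 0, 0, 0, 1, 0, 0, 0, 0, 0, 1, 0, 0, 0, 0, 1, 2, 0, 1, 0, 1, 0, 0, 0]

π[0] = 0
j=1 s[j]='a': π[1]=0 (border '')
j=2 s[j]='c': π[2]=1 (border 'c')
j=3 s[j]='b': k: 1→0; π[3]=0 (border '')
j=4 s[j]='e': π[4]=0 (border '')
j=5 s[j]='f': π[5]=0 (border '')
j=6 s[j]='f': π[6]=0 (border '')
j=7 s[j]='f': π[7]=0 (border '')
j=8 s[j]='c': π[8]=1 (border 'c')
j=9 s[j]='f': k: 1→0; π[9]=0 (border '')
j=10 s[j]='g': π[10]=0 (border '')
j=11 s[j]='g': π[11]=0 (border '')
j=12 s[j]='b': π[12]=0 (border '')
j=13 s[j]='b': π[13]=0 (border '')
j=14 s[j]='c': π[14]=1 (border 'c')
j=15 s[j]='g': k: 1→0; π[15]=0 (border '')
j=16 s[j]='e': π[16]=0 (border '')
j=17 s[j]='b': π[17]=0 (border '')
j=18 s[j]='f': π[18]=0 (border '')
j=19 s[j]='c': π[19]=1 (border 'c')
j=20 s[j]='a': π[20]=2 (border 'ca')
j=21 s[j]='f': k: 2→0; π[21]=0 (border '')
j=22 s[j]='c': π[22]=1 (border 'c')
j=23 s[j]='f': k: 1→0; π[23]=0 (border '')
j=24 s[j]='c': π[24]=1 (border 'c')
j=25 s[j]='b': k: 1→0; π[25]=0 (border '')
j=26 s[j]='a': π[26]=0 (border '')
j=27 s[j]='g': π[27]=0 (border '')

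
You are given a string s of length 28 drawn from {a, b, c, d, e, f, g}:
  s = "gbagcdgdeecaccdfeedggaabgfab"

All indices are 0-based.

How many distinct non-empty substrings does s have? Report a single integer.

rank→(start, suffix):
  0 → (21, 'aabgfab')
  1 → (26, 'ab')
  2 → (22, 'abgfab')
  3 → (11, 'accdfeedggaabgfab')
  4 → (2, 'agcdgdeecaccdfeedggaabgfab')
  5 → (27, 'b')
  6 → (1, 'bagcdgdeecaccdfeedggaabgfab')
  7 → (23, 'bgfab')
  8 → (10, 'caccdfeedggaabgfab')
  9 → (12, 'ccdfeedggaabgfab')
  10 → (13, 'cdfeedggaabgfab')
  11 → (4, 'cdgdeecaccdfeedggaabgfab')
  12 → (7, 'deecaccdfeedggaabgfab')
  13 → (14, 'dfeedggaabgfab')
  14 → (5, 'dgdeecaccdfeedggaabgfab')
  15 → (18, 'dggaabgfab')
  16 → (9, 'ecaccdfeedggaabgfab')
  17 → (17, 'edggaabgfab')
  18 → (8, 'eecaccdfeedggaabgfab')
  19 → (16, 'eedggaabgfab')
  20 → (25, 'fab')
  21 → (15, 'feedggaabgfab')
  22 → (20, 'gaabgfab')
  23 → (0, 'gbagcdgdeecaccdfeedggaabgfab')
  24 → (3, 'gcdgdeecaccdfeedggaabgfab')
  25 → (6, 'gdeecaccdfeedggaabgfab')
  26 → (24, 'gfab')
  27 → (19, 'ggaabgfab')

SA = [21, 26, 22, 11, 2, 27, 1, 23, 10, 12, 13, 4, 7, 14, 5, 18, 9, 17, 8, 16, 25, 15, 20, 0, 3, 6, 24, 19]
rank  pair      lcp
   1  s[21:],s[26:]  1  'a'
   2  s[26:],s[22:]  2  'ab'
   3  s[22:],s[11:]  1  'a'
   4  s[11:],s[2:]  1  'a'
   5  s[2:],s[27:]  0  ''
   6  s[27:],s[1:]  1  'b'
   7  s[1:],s[23:]  1  'b'
   8  s[23:],s[10:]  0  ''
   9  s[10:],s[12:]  1  'c'
  10  s[12:],s[13:]  1  'c'
  11  s[13:],s[4:]  2  'cd'
  12  s[4:],s[7:]  0  ''
  13  s[7:],s[14:]  1  'd'
  14  s[14:],s[5:]  1  'd'
  15  s[5:],s[18:]  2  'dg'
  16  s[18:],s[9:]  0  ''
  17  s[9:],s[17:]  1  'e'
  18  s[17:],s[8:]  1  'e'
  19  s[8:],s[16:]  2  'ee'
  20  s[16:],s[25:]  0  ''
  21  s[25:],s[15:]  1  'f'
  22  s[15:],s[20:]  0  ''
  23  s[20:],s[0:]  1  'g'
  24  s[0:],s[3:]  1  'g'
  25  s[3:],s[6:]  1  'g'
  26  s[6:],s[24:]  1  'g'
  27  s[24:],s[19:]  1  'g'

n(n+1)/2 = 28·29/2 = 406
Σ LCP = 0 + 1 + 2 + 1 + 1 + 0 + 1 + 1 + 0 + 1 + 1 + 2 + 0 + 1 + 1 + 2 + 0 + 1 + 1 + 2 + 0 + 1 + 0 + 1 + 1 + 1 + 1 + 1 = 25
distinct = 406 − 25 = 381

381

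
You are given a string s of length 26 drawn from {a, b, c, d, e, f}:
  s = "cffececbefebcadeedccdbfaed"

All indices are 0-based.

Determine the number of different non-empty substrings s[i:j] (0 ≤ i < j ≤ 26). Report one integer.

328

rank | idx | suffix
   0 |  13 | adeedccdbfaed
   1 |  23 | aed
   2 |  11 | bcadeedccdbfaed
   3 |   7 | befebcadeedccdbfaed
   4 |  21 | bfaed
   5 |  12 | cadeedccdbfaed
   6 |   6 | cbefebcadeedccdbfaed
   7 |  18 | ccdbfaed
   8 |  19 | cdbfaed
   9 |   4 | cecbefebcadeedccdbfaed
  10 |   0 | cffececbefebcadeedccdbfaed
  11 |  25 | d
  12 |  20 | dbfaed
  13 |  17 | dccdbfaed
  14 |  14 | deedccdbfaed
  15 |  10 | ebcadeedccdbfaed
  16 |   5 | ecbefebcadeedccdbfaed
  17 |   3 | ececbefebcadeedccdbfaed
  18 |  24 | ed
  19 |  16 | edccdbfaed
  20 |  15 | eedccdbfaed
  21 |   8 | efebcadeedccdbfaed
  22 |  22 | faed
  23 |   9 | febcadeedccdbfaed
  24 |   2 | fececbefebcadeedccdbfaed
  25 |   1 | ffececbefebcadeedccdbfaed

SA = [13, 23, 11, 7, 21, 12, 6, 18, 19, 4, 0, 25, 20, 17, 14, 10, 5, 3, 24, 16, 15, 8, 22, 9, 2, 1]
i: (SA[i-1],SA[i]) lcp shared
  1: (13,23) 1 'a'
  2: (23,11) 0 ''
  3: (11,7) 1 'b'
  4: (7,21) 1 'b'
  5: (21,12) 0 ''
  6: (12,6) 1 'c'
  7: (6,18) 1 'c'
  8: (18,19) 1 'c'
  9: (19,4) 1 'c'
  10: (4,0) 1 'c'
  11: (0,25) 0 ''
  12: (25,20) 1 'd'
  13: (20,17) 1 'd'
  14: (17,14) 1 'd'
  15: (14,10) 0 ''
  16: (10,5) 1 'e'
  17: (5,3) 2 'ec'
  18: (3,24) 1 'e'
  19: (24,16) 2 'ed'
  20: (16,15) 1 'e'
  21: (15,8) 1 'e'
  22: (8,22) 0 ''
  23: (22,9) 1 'f'
  24: (9,2) 2 'fe'
  25: (2,1) 1 'f'

n(n+1)/2 = 26·27/2 = 351
Σ LCP = 0 + 1 + 0 + 1 + 1 + 0 + 1 + 1 + 1 + 1 + 1 + 0 + 1 + 1 + 1 + 0 + 1 + 2 + 1 + 2 + 1 + 1 + 0 + 1 + 2 + 1 = 23
distinct = 351 − 23 = 328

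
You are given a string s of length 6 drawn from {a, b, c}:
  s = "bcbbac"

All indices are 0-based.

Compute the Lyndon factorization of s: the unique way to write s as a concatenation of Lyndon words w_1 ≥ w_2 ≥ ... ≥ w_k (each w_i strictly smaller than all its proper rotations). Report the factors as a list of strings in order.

["bc", "b", "b", "ac"]

emit factor 1: 'bc' (i=0, period=2)
emit factor 2: 'b' (i=2, period=1)
emit factor 3: 'b' (i=3, period=1)
emit factor 4: 'ac' (i=4, period=2)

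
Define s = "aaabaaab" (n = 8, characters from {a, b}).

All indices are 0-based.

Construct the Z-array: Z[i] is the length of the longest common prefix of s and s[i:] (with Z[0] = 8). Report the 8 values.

[8, 2, 1, 0, 4, 2, 1, 0]

Z[0]=8
i=1: outside box; Z[1]=2 scan→box=[1,3)
i=2: min(r-i=1, Z[1]=2)=1; Z[2]=1
i=3: outside box; Z[3]=0
i=4: outside box; Z[4]=4 scan→box=[4,8)
i=5: min(r-i=3, Z[1]=2)=2; Z[5]=2
i=6: min(r-i=2, Z[2]=1)=1; Z[6]=1
i=7: min(r-i=1, Z[3]=0)=0; Z[7]=0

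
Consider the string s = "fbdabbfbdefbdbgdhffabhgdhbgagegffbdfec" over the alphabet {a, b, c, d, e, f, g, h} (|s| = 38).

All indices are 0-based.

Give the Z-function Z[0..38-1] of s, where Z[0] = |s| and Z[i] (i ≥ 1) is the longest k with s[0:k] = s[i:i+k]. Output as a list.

Z[0]=38
i=1: i≥r, start 0; Z[1]=0
i=2: i≥r, start 0; Z[2]=0
i=3: i≥r, start 0; Z[3]=0
i=4: i≥r, start 0; Z[4]=0
i=5: i≥r, start 0; Z[5]=0
i=6: i≥r, start 0; Z[6]=3 scan→box=[6,9)
i=7: min(r-i=2, Z[1]=0)=0; Z[7]=0
i=8: min(r-i=1, Z[2]=0)=0; Z[8]=0
i=9: i≥r, start 0; Z[9]=0
i=10: i≥r, start 0; Z[10]=3 scan→box=[10,13)
i=11: min(r-i=2, Z[1]=0)=0; Z[11]=0
i=12: min(r-i=1, Z[2]=0)=0; Z[12]=0
i=13: i≥r, start 0; Z[13]=0
i=14: i≥r, start 0; Z[14]=0
i=15: i≥r, start 0; Z[15]=0
i=16: i≥r, start 0; Z[16]=0
i=17: i≥r, start 0; Z[17]=1 scan→box=[17,18)
i=18: i≥r, start 0; Z[18]=1 scan→box=[18,19)
i=19: i≥r, start 0; Z[19]=0
i=20: i≥r, start 0; Z[20]=0
i=21: i≥r, start 0; Z[21]=0
i=22: i≥r, start 0; Z[22]=0
i=23: i≥r, start 0; Z[23]=0
i=24: i≥r, start 0; Z[24]=0
i=25: i≥r, start 0; Z[25]=0
i=26: i≥r, start 0; Z[26]=0
i=27: i≥r, start 0; Z[27]=0
i=28: i≥r, start 0; Z[28]=0
i=29: i≥r, start 0; Z[29]=0
i=30: i≥r, start 0; Z[30]=0
i=31: i≥r, start 0; Z[31]=1 scan→box=[31,32)
i=32: i≥r, start 0; Z[32]=3 scan→box=[32,35)
i=33: min(r-i=2, Z[1]=0)=0; Z[33]=0
i=34: min(r-i=1, Z[2]=0)=0; Z[34]=0
i=35: i≥r, start 0; Z[35]=1 scan→box=[35,36)
i=36: i≥r, start 0; Z[36]=0
i=37: i≥r, start 0; Z[37]=0

[38, 0, 0, 0, 0, 0, 3, 0, 0, 0, 3, 0, 0, 0, 0, 0, 0, 1, 1, 0, 0, 0, 0, 0, 0, 0, 0, 0, 0, 0, 0, 1, 3, 0, 0, 1, 0, 0]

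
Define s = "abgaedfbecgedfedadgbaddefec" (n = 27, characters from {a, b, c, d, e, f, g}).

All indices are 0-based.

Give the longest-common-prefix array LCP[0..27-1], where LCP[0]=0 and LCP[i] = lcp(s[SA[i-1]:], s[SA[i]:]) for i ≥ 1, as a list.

[0, 1, 2, 1, 0, 1, 1, 0, 1, 0, 1, 1, 1, 2, 1, 0, 2, 1, 2, 3, 1, 0, 1, 2, 0, 1, 1]

sorted suffixes:
  #0 SA[0]=0  'abgaedfbecgedfedadgbaddefec'
  #1 SA[1]=20  'addefec'
  #2 SA[2]=16  'adgbaddefec'
  #3 SA[3]=3  'aedfbecgedfedadgbaddefec'
  #4 SA[4]=19  'baddefec'
  #5 SA[5]=7  'becgedfedadgbaddefec'
  #6 SA[6]=1  'bgaedfbecgedfedadgbaddefec'
  #7 SA[7]=26  'c'
  #8 SA[8]=9  'cgedfedadgbaddefec'
  #9 SA[9]=15  'dadgbaddefec'
  #10 SA[10]=21  'ddefec'
  #11 SA[11]=22  'defec'
  #12 SA[12]=5  'dfbecgedfedadgbaddefec'
  #13 SA[13]=12  'dfedadgbaddefec'
  #14 SA[14]=17  'dgbaddefec'
  #15 SA[15]=25  'ec'
  #16 SA[16]=8  'ecgedfedadgbaddefec'
  #17 SA[17]=14  'edadgbaddefec'
  #18 SA[18]=4  'edfbecgedfedadgbaddefec'
  #19 SA[19]=11  'edfedadgbaddefec'
  #20 SA[20]=23  'efec'
  #21 SA[21]=6  'fbecgedfedadgbaddefec'
  #22 SA[22]=24  'fec'
  #23 SA[23]=13  'fedadgbaddefec'
  #24 SA[24]=2  'gaedfbecgedfedadgbaddefec'
  #25 SA[25]=18  'gbaddefec'
  #26 SA[26]=10  'gedfedadgbaddefec'

SA = [0, 20, 16, 3, 19, 7, 1, 26, 9, 15, 21, 22, 5, 12, 17, 25, 8, 14, 4, 11, 23, 6, 24, 13, 2, 18, 10]
i: (SA[i-1],SA[i]) lcp shared
  1: (0,20) 1 'a'
  2: (20,16) 2 'ad'
  3: (16,3) 1 'a'
  4: (3,19) 0 ''
  5: (19,7) 1 'b'
  6: (7,1) 1 'b'
  7: (1,26) 0 ''
  8: (26,9) 1 'c'
  9: (9,15) 0 ''
  10: (15,21) 1 'd'
  11: (21,22) 1 'd'
  12: (22,5) 1 'd'
  13: (5,12) 2 'df'
  14: (12,17) 1 'd'
  15: (17,25) 0 ''
  16: (25,8) 2 'ec'
  17: (8,14) 1 'e'
  18: (14,4) 2 'ed'
  19: (4,11) 3 'edf'
  20: (11,23) 1 'e'
  21: (23,6) 0 ''
  22: (6,24) 1 'f'
  23: (24,13) 2 'fe'
  24: (13,2) 0 ''
  25: (2,18) 1 'g'
  26: (18,10) 1 'g'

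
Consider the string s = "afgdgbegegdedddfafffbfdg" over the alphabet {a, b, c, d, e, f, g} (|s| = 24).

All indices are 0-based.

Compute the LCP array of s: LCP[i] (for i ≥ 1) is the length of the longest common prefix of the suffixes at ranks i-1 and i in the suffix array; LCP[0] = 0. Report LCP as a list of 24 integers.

[0, 2, 0, 1, 0, 2, 1, 1, 1, 2, 0, 1, 2, 0, 1, 1, 1, 2, 1, 0, 1, 1, 2, 1]

rank→(start, suffix):
  0 → (16, 'afffbfdg')
  1 → (0, 'afgdgbegegdedddfafffbfdg')
  2 → (5, 'begegdedddfafffbfdg')
  3 → (20, 'bfdg')
  4 → (12, 'dddfafffbfdg')
  5 → (13, 'ddfafffbfdg')
  6 → (10, 'dedddfafffbfdg')
  7 → (14, 'dfafffbfdg')
  8 → (22, 'dg')
  9 → (3, 'dgbegegdedddfafffbfdg')
  10 → (11, 'edddfafffbfdg')
  11 → (8, 'egdedddfafffbfdg')
  12 → (6, 'egegdedddfafffbfdg')
  13 → (15, 'fafffbfdg')
  14 → (19, 'fbfdg')
  15 → (21, 'fdg')
  16 → (18, 'ffbfdg')
  17 → (17, 'fffbfdg')
  18 → (1, 'fgdgbegegdedddfafffbfdg')
  19 → (23, 'g')
  20 → (4, 'gbegegdedddfafffbfdg')
  21 → (9, 'gdedddfafffbfdg')
  22 → (2, 'gdgbegegdedddfafffbfdg')
  23 → (7, 'gegdedddfafffbfdg')

SA = [16, 0, 5, 20, 12, 13, 10, 14, 22, 3, 11, 8, 6, 15, 19, 21, 18, 17, 1, 23, 4, 9, 2, 7]
rank  pair      lcp
   1  s[16:],s[0:]  2  'af'
   2  s[0:],s[5:]  0  ''
   3  s[5:],s[20:]  1  'b'
   4  s[20:],s[12:]  0  ''
   5  s[12:],s[13:]  2  'dd'
   6  s[13:],s[10:]  1  'd'
   7  s[10:],s[14:]  1  'd'
   8  s[14:],s[22:]  1  'd'
   9  s[22:],s[3:]  2  'dg'
  10  s[3:],s[11:]  0  ''
  11  s[11:],s[8:]  1  'e'
  12  s[8:],s[6:]  2  'eg'
  13  s[6:],s[15:]  0  ''
  14  s[15:],s[19:]  1  'f'
  15  s[19:],s[21:]  1  'f'
  16  s[21:],s[18:]  1  'f'
  17  s[18:],s[17:]  2  'ff'
  18  s[17:],s[1:]  1  'f'
  19  s[1:],s[23:]  0  ''
  20  s[23:],s[4:]  1  'g'
  21  s[4:],s[9:]  1  'g'
  22  s[9:],s[2:]  2  'gd'
  23  s[2:],s[7:]  1  'g'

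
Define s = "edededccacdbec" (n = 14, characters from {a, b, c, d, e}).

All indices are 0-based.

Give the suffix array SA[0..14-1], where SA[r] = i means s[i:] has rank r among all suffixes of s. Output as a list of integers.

rank | idx | suffix
   0 |   8 | acdbec
   1 |  11 | bec
   2 |  13 | c
   3 |   7 | cacdbec
   4 |   6 | ccacdbec
   5 |   9 | cdbec
   6 |  10 | dbec
   7 |   5 | dccacdbec
   8 |   3 | dedccacdbec
   9 |   1 | dededccacdbec
  10 |  12 | ec
  11 |   4 | edccacdbec
  12 |   2 | ededccacdbec
  13 |   0 | edededccacdbec

[8, 11, 13, 7, 6, 9, 10, 5, 3, 1, 12, 4, 2, 0]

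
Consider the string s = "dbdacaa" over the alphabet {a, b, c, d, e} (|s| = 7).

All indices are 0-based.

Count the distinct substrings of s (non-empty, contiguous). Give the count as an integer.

25

rank | idx | suffix
   0 |   6 | a
   1 |   5 | aa
   2 |   3 | acaa
   3 |   1 | bdacaa
   4 |   4 | caa
   5 |   2 | dacaa
   6 |   0 | dbdacaa

SA = [6, 5, 3, 1, 4, 2, 0]
[i] adj suffixes → lcp
  [1] 6/5 → 1 ('a')
  [2] 5/3 → 1 ('a')
  [3] 3/1 → 0 ('')
  [4] 1/4 → 0 ('')
  [5] 4/2 → 0 ('')
  [6] 2/0 → 1 ('d')

n(n+1)/2 = 7·8/2 = 28
Σ LCP = 0 + 1 + 1 + 0 + 0 + 0 + 1 = 3
distinct = 28 − 3 = 25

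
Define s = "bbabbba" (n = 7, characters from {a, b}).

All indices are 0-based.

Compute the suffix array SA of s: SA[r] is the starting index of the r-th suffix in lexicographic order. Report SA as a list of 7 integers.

sorted suffixes:
  #0 SA[0]=6  'a'
  #1 SA[1]=2  'abbba'
  #2 SA[2]=5  'ba'
  #3 SA[3]=1  'babbba'
  #4 SA[4]=4  'bba'
  #5 SA[5]=0  'bbabbba'
  #6 SA[6]=3  'bbba'

[6, 2, 5, 1, 4, 0, 3]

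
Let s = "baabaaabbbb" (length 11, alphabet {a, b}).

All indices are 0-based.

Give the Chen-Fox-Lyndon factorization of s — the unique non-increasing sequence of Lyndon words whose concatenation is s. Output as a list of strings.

emit factor 1: 'b' (i=0, period=1)
emit factor 2: 'aab' (i=1, period=3)
emit factor 3: 'aaabbbb' (i=4, period=7)

["b", "aab", "aaabbbb"]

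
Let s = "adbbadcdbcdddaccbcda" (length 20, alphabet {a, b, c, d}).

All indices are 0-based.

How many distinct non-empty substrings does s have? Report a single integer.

186

rank | idx | suffix
   0 |  19 | a
   1 |  13 | accbcda
   2 |   0 | adbbadcdbcdddaccbcda
   3 |   4 | adcdbcdddaccbcda
   4 |   3 | badcdbcdddaccbcda
   5 |   2 | bbadcdbcdddaccbcda
   6 |  16 | bcda
   7 |   8 | bcdddaccbcda
   8 |  15 | cbcda
   9 |  14 | ccbcda
  10 |  17 | cda
  11 |   6 | cdbcdddaccbcda
  12 |   9 | cdddaccbcda
  13 |  18 | da
  14 |  12 | daccbcda
  15 |   1 | dbbadcdbcdddaccbcda
  16 |   7 | dbcdddaccbcda
  17 |   5 | dcdbcdddaccbcda
  18 |  11 | ddaccbcda
  19 |  10 | dddaccbcda

SA = [19, 13, 0, 4, 3, 2, 16, 8, 15, 14, 17, 6, 9, 18, 12, 1, 7, 5, 11, 10]
rank  pair      lcp
   1  s[19:],s[13:]  1  'a'
   2  s[13:],s[0:]  1  'a'
   3  s[0:],s[4:]  2  'ad'
   4  s[4:],s[3:]  0  ''
   5  s[3:],s[2:]  1  'b'
   6  s[2:],s[16:]  1  'b'
   7  s[16:],s[8:]  3  'bcd'
   8  s[8:],s[15:]  0  ''
   9  s[15:],s[14:]  1  'c'
  10  s[14:],s[17:]  1  'c'
  11  s[17:],s[6:]  2  'cd'
  12  s[6:],s[9:]  2  'cd'
  13  s[9:],s[18:]  0  ''
  14  s[18:],s[12:]  2  'da'
  15  s[12:],s[1:]  1  'd'
  16  s[1:],s[7:]  2  'db'
  17  s[7:],s[5:]  1  'd'
  18  s[5:],s[11:]  1  'd'
  19  s[11:],s[10:]  2  'dd'

n(n+1)/2 = 20·21/2 = 210
Σ LCP = 0 + 1 + 1 + 2 + 0 + 1 + 1 + 3 + 0 + 1 + 1 + 2 + 2 + 0 + 2 + 1 + 2 + 1 + 1 + 2 = 24
distinct = 210 − 24 = 186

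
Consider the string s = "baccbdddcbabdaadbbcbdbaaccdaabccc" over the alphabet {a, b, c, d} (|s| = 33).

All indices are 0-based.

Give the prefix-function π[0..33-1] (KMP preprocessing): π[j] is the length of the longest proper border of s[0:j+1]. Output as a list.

π[0] = 0
j=1 s[j]='a': π[1]=0 (border '')
j=2 s[j]='c': π[2]=0 (border '')
j=3 s[j]='c': π[3]=0 (border '')
j=4 s[j]='b': π[4]=1 (border 'b')
j=5 s[j]='d': k: 1→0; π[5]=0 (border '')
j=6 s[j]='d': π[6]=0 (border '')
j=7 s[j]='d': π[7]=0 (border '')
j=8 s[j]='c': π[8]=0 (border '')
j=9 s[j]='b': π[9]=1 (border 'b')
j=10 s[j]='a': π[10]=2 (border 'ba')
j=11 s[j]='b': k: 2→0; π[11]=1 (border 'b')
j=12 s[j]='d': k: 1→0; π[12]=0 (border '')
j=13 s[j]='a': π[13]=0 (border '')
j=14 s[j]='a': π[14]=0 (border '')
j=15 s[j]='d': π[15]=0 (border '')
j=16 s[j]='b': π[16]=1 (border 'b')
j=17 s[j]='b': k: 1→0; π[17]=1 (border 'b')
j=18 s[j]='c': k: 1→0; π[18]=0 (border '')
j=19 s[j]='b': π[19]=1 (border 'b')
j=20 s[j]='d': k: 1→0; π[20]=0 (border '')
j=21 s[j]='b': π[21]=1 (border 'b')
j=22 s[j]='a': π[22]=2 (border 'ba')
j=23 s[j]='a': k: 2→0; π[23]=0 (border '')
j=24 s[j]='c': π[24]=0 (border '')
j=25 s[j]='c': π[25]=0 (border '')
j=26 s[j]='d': π[26]=0 (border '')
j=27 s[j]='a': π[27]=0 (border '')
j=28 s[j]='a': π[28]=0 (border '')
j=29 s[j]='b': π[29]=1 (border 'b')
j=30 s[j]='c': k: 1→0; π[30]=0 (border '')
j=31 s[j]='c': π[31]=0 (border '')
j=32 s[j]='c': π[32]=0 (border '')

[0, 0, 0, 0, 1, 0, 0, 0, 0, 1, 2, 1, 0, 0, 0, 0, 1, 1, 0, 1, 0, 1, 2, 0, 0, 0, 0, 0, 0, 1, 0, 0, 0]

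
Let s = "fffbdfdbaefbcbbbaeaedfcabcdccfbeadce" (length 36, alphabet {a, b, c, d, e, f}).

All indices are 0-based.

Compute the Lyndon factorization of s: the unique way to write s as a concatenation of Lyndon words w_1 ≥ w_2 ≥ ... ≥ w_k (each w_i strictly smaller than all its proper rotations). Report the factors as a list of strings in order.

["f", "f", "f", "bdfd", "b", "aefbcbbb", "aeaedfc", "abcdccfbeadce"]

emit factor 1: 'f' (i=0, period=1)
emit factor 2: 'f' (i=1, period=1)
emit factor 3: 'f' (i=2, period=1)
emit factor 4: 'bdfd' (i=3, period=4)
emit factor 5: 'b' (i=7, period=1)
emit factor 6: 'aefbcbbb' (i=8, period=8)
emit factor 7: 'aeaedfc' (i=16, period=7)
emit factor 8: 'abcdccfbeadce' (i=23, period=13)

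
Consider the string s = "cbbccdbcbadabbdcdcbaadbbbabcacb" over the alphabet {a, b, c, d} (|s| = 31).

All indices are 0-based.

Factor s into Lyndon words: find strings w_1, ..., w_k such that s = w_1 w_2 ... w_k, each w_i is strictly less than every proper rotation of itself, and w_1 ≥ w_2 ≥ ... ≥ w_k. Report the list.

["c", "bbccdbc", "b", "ad", "abbdcdcb", "aadbbbabcacb"]

emit factor 1: 'c' (i=0, period=1)
emit factor 2: 'bbccdbc' (i=1, period=7)
emit factor 3: 'b' (i=8, period=1)
emit factor 4: 'ad' (i=9, period=2)
emit factor 5: 'abbdcdcb' (i=11, period=8)
emit factor 6: 'aadbbbabcacb' (i=19, period=12)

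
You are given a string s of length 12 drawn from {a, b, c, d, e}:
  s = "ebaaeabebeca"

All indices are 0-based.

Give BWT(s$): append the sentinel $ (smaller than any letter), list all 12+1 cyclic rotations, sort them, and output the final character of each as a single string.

rank  rotation       last
    0  $ebaaeabebeca  a
    1  a$ebaaeabebec  c
    2  aaeabebeca$eb  b
    3  abebeca$ebaae  e
    4  aeabebeca$eba  a
    5  baaeabebeca$e  e
    6  bebeca$ebaaea  a
    7  beca$ebaaeabe  e
    8  ca$ebaaeabebe  e
    9  eabebeca$ebaa  a
   10  ebaaeabebeca$  $
   11  ebeca$ebaaeab  b
   12  eca$ebaaeabeb  b

acbeaeaeea$bb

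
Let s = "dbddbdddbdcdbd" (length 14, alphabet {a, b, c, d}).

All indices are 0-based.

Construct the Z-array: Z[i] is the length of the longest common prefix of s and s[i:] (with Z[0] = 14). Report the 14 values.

Z[0]=14
i=1: outside box; Z[1]=0
i=2: outside box; Z[2]=1 grow→box=[2,3)
i=3: outside box; Z[3]=4 grow→box=[3,7)
i=4: min(r-i=3, Z[1]=0)=0; Z[4]=0
i=5: min(r-i=2, Z[2]=1)=1; Z[5]=1
i=6: min(r-i=1, Z[3]=4)=1; Z[6]=1
i=7: outside box; Z[7]=3 grow→box=[7,10)
i=8: min(r-i=2, Z[1]=0)=0; Z[8]=0
i=9: min(r-i=1, Z[2]=1)=1; Z[9]=1
i=10: outside box; Z[10]=0
i=11: outside box; Z[11]=3 grow→box=[11,14)
i=12: min(r-i=2, Z[1]=0)=0; Z[12]=0
i=13: min(r-i=1, Z[2]=1)=1; Z[13]=1

[14, 0, 1, 4, 0, 1, 1, 3, 0, 1, 0, 3, 0, 1]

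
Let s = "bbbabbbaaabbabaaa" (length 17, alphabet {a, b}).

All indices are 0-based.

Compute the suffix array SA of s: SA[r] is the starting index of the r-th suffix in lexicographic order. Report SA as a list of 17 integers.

rank | idx | suffix
   0 |  16 | a
   1 |  15 | aa
   2 |  14 | aaa
   3 |   7 | aaabbabaaa
   4 |   8 | aabbabaaa
   5 |  12 | abaaa
   6 |   9 | abbabaaa
   7 |   3 | abbbaaabbabaaa
   8 |  13 | baaa
   9 |   6 | baaabbabaaa
  10 |  11 | babaaa
  11 |   2 | babbbaaabbabaaa
  12 |   5 | bbaaabbabaaa
  13 |  10 | bbabaaa
  14 |   1 | bbabbbaaabbabaaa
  15 |   4 | bbbaaabbabaaa
  16 |   0 | bbbabbbaaabbabaaa

[16, 15, 14, 7, 8, 12, 9, 3, 13, 6, 11, 2, 5, 10, 1, 4, 0]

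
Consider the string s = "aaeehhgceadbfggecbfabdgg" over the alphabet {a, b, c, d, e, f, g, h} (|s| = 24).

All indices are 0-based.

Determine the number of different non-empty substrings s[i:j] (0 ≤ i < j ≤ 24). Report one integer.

282

rank | idx | suffix
   0 |   0 | aaeehhgceadbfggecbfabdgg
   1 |  19 | abdgg
   2 |   9 | adbfggecbfabdgg
   3 |   1 | aeehhgceadbfggecbfabdgg
   4 |  20 | bdgg
   5 |  17 | bfabdgg
   6 |  11 | bfggecbfabdgg
   7 |  16 | cbfabdgg
   8 |   7 | ceadbfggecbfabdgg
   9 |  10 | dbfggecbfabdgg
  10 |  21 | dgg
  11 |   8 | eadbfggecbfabdgg
  12 |  15 | ecbfabdgg
  13 |   2 | eehhgceadbfggecbfabdgg
  14 |   3 | ehhgceadbfggecbfabdgg
  15 |  18 | fabdgg
  16 |  12 | fggecbfabdgg
  17 |  23 | g
  18 |   6 | gceadbfggecbfabdgg
  19 |  14 | gecbfabdgg
  20 |  22 | gg
  21 |  13 | ggecbfabdgg
  22 |   5 | hgceadbfggecbfabdgg
  23 |   4 | hhgceadbfggecbfabdgg

SA = [0, 19, 9, 1, 20, 17, 11, 16, 7, 10, 21, 8, 15, 2, 3, 18, 12, 23, 6, 14, 22, 13, 5, 4]
rank  pair      lcp
   1  s[0:],s[19:]  1  'a'
   2  s[19:],s[9:]  1  'a'
   3  s[9:],s[1:]  1  'a'
   4  s[1:],s[20:]  0  ''
   5  s[20:],s[17:]  1  'b'
   6  s[17:],s[11:]  2  'bf'
   7  s[11:],s[16:]  0  ''
   8  s[16:],s[7:]  1  'c'
   9  s[7:],s[10:]  0  ''
  10  s[10:],s[21:]  1  'd'
  11  s[21:],s[8:]  0  ''
  12  s[8:],s[15:]  1  'e'
  13  s[15:],s[2:]  1  'e'
  14  s[2:],s[3:]  1  'e'
  15  s[3:],s[18:]  0  ''
  16  s[18:],s[12:]  1  'f'
  17  s[12:],s[23:]  0  ''
  18  s[23:],s[6:]  1  'g'
  19  s[6:],s[14:]  1  'g'
  20  s[14:],s[22:]  1  'g'
  21  s[22:],s[13:]  2  'gg'
  22  s[13:],s[5:]  0  ''
  23  s[5:],s[4:]  1  'h'

n(n+1)/2 = 24·25/2 = 300
Σ LCP = 0 + 1 + 1 + 1 + 0 + 1 + 2 + 0 + 1 + 0 + 1 + 0 + 1 + 1 + 1 + 0 + 1 + 0 + 1 + 1 + 1 + 2 + 0 + 1 = 18
distinct = 300 − 18 = 282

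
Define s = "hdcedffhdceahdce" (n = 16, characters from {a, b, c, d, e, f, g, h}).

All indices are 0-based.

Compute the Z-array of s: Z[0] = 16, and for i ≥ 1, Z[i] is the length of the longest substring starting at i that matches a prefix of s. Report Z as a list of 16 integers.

[16, 0, 0, 0, 0, 0, 0, 4, 0, 0, 0, 0, 4, 0, 0, 0]

Z[0]=16
i=1: fresh scan; Z[1]=0
i=2: fresh scan; Z[2]=0
i=3: fresh scan; Z[3]=0
i=4: fresh scan; Z[4]=0
i=5: fresh scan; Z[5]=0
i=6: fresh scan; Z[6]=0
i=7: fresh scan; Z[7]=4 grow→box=[7,11)
i=8: min(r-i=3, Z[1]=0)=0; Z[8]=0
i=9: min(r-i=2, Z[2]=0)=0; Z[9]=0
i=10: min(r-i=1, Z[3]=0)=0; Z[10]=0
i=11: fresh scan; Z[11]=0
i=12: fresh scan; Z[12]=4 grow→box=[12,16)
i=13: min(r-i=3, Z[1]=0)=0; Z[13]=0
i=14: min(r-i=2, Z[2]=0)=0; Z[14]=0
i=15: min(r-i=1, Z[3]=0)=0; Z[15]=0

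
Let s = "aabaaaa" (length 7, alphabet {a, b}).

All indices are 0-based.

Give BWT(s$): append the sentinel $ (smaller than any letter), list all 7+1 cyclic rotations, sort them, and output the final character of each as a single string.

aaaab$aa

rank  rotation  last
    0  $aabaaaa  a
    1  a$aabaaa  a
    2  aa$aabaa  a
    3  aaa$aaba  a
    4  aaaa$aab  b
    5  aabaaaa$  $
    6  abaaaa$a  a
    7  baaaa$aa  a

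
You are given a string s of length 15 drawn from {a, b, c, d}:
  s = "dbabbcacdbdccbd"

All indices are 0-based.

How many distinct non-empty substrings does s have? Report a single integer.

rank | idx | suffix
   0 |   2 | abbcacdbdccbd
   1 |   6 | acdbdccbd
   2 |   1 | babbcacdbdccbd
   3 |   3 | bbcacdbdccbd
   4 |   4 | bcacdbdccbd
   5 |  13 | bd
   6 |   9 | bdccbd
   7 |   5 | cacdbdccbd
   8 |  12 | cbd
   9 |  11 | ccbd
  10 |   7 | cdbdccbd
  11 |  14 | d
  12 |   0 | dbabbcacdbdccbd
  13 |   8 | dbdccbd
  14 |  10 | dccbd

SA = [2, 6, 1, 3, 4, 13, 9, 5, 12, 11, 7, 14, 0, 8, 10]
i: (SA[i-1],SA[i]) lcp shared
  1: (2,6) 1 'a'
  2: (6,1) 0 ''
  3: (1,3) 1 'b'
  4: (3,4) 1 'b'
  5: (4,13) 1 'b'
  6: (13,9) 2 'bd'
  7: (9,5) 0 ''
  8: (5,12) 1 'c'
  9: (12,11) 1 'c'
  10: (11,7) 1 'c'
  11: (7,14) 0 ''
  12: (14,0) 1 'd'
  13: (0,8) 2 'db'
  14: (8,10) 1 'd'

n(n+1)/2 = 15·16/2 = 120
Σ LCP = 0 + 1 + 0 + 1 + 1 + 1 + 2 + 0 + 1 + 1 + 1 + 0 + 1 + 2 + 1 = 13
distinct = 120 − 13 = 107

107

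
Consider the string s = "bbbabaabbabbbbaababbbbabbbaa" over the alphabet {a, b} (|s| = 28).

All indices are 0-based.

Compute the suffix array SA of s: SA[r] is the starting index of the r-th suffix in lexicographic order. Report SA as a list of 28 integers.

[27, 26, 14, 5, 3, 15, 6, 22, 9, 17, 25, 13, 4, 2, 21, 8, 16, 24, 12, 1, 20, 7, 23, 11, 0, 19, 10, 18]

rank | idx | suffix
   0 |  27 | a
   1 |  26 | aa
   2 |  14 | aababbbbabbbaa
   3 |   5 | aabbabbbbaababbbbabbbaa
   4 |   3 | abaabbabbbbaababbbbabbbaa
   5 |  15 | ababbbbabbbaa
   6 |   6 | abbabbbbaababbbbabbbaa
   7 |  22 | abbbaa
   8 |   9 | abbbbaababbbbabbbaa
   9 |  17 | abbbbabbbaa
  10 |  25 | baa
  11 |  13 | baababbbbabbbaa
  12 |   4 | baabbabbbbaababbbbabbbaa
  13 |   2 | babaabbabbbbaababbbbabbbaa
  14 |  21 | babbbaa
  15 |   8 | babbbbaababbbbabbbaa
  16 |  16 | babbbbabbbaa
  17 |  24 | bbaa
  18 |  12 | bbaababbbbabbbaa
  19 |   1 | bbabaabbabbbbaababbbbabbbaa
  20 |  20 | bbabbbaa
  21 |   7 | bbabbbbaababbbbabbbaa
  22 |  23 | bbbaa
  23 |  11 | bbbaababbbbabbbaa
  24 |   0 | bbbabaabbabbbbaababbbbabbbaa
  25 |  19 | bbbabbbaa
  26 |  10 | bbbbaababbbbabbbaa
  27 |  18 | bbbbabbbaa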